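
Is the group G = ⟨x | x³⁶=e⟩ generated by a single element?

|G| = 36. The element x has order 36 (its powers give 36 distinct elements), so ⟨x⟩ = G and G is cyclic.

Answer: Yes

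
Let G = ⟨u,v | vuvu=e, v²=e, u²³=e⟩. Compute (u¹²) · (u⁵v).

Compute (u¹²) · (u⁵v) by multiplying left to right and reducing via the relations at each step:
  (u¹²) · u⁵ = u¹⁷
  (u¹⁷) · v = u¹⁷v

Answer: u¹⁷v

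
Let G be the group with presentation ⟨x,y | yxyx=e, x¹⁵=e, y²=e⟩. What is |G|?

Enumerate words in the generators, reducing via the relations: the distinct elements are
  {e, x, y, xy, x², x³, x⁴, x⁵, x⁶, x⁷, x⁸, x⁹, x²y, x³y, x¹², x¹³, x¹¹, x¹⁰, x¹⁴, x⁴y, x⁵y, x⁶y, x⁷y, x⁸y, x⁹y, x¹²y, x¹³y, x¹¹y, x¹⁰y, x¹⁴y}.
No further products give new elements, so |G| = 30.

Answer: 30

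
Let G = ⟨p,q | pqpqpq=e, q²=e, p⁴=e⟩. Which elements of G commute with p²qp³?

⟨p²qp³⟩ ⊆ C_G(p²qp³) since powers of p²qp³ commute with p²qp³; so |C_G(p²qp³)| ≥ |⟨p²qp³⟩| = 3.
By orbit–stabilizer, |C_G(p²qp³)| = |G| / |conj. class of p²qp³| = 24 / 8 = 3.
The 3 elements commuting with p²qp³ are {e, p²qp³, pqp²}.

Answer: {e, p²qp³, pqp²}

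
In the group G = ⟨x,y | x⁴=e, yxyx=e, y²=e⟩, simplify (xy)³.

Compute successive powers of (xy), reducing at each step:
  (xy)²: (xy) · x = y;   y · y = e
  (xy)³: e · x = x;   x · y = xy

Answer: xy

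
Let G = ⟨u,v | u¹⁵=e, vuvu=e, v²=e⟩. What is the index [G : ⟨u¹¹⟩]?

First find ord(u¹¹) by computing successive powers:
  (u¹¹)¹ = u¹¹, (u¹¹)² = u⁷, (u¹¹)³ = u³, (u¹¹)⁴ = u¹⁴, (u¹¹)⁵ = u¹⁰, (u¹¹)⁶ = u⁶, (u¹¹)⁷ = u², (u¹¹)⁸ = u¹³, (u¹¹)⁹ = u⁹, (u¹¹)¹⁰ = u⁵, (u¹¹)¹¹ = u, (u¹¹)¹² = u¹², (u¹¹)¹³ = u⁸, (u¹¹)¹⁴ = u⁴, (u¹¹)¹⁵ = e.
So |⟨u¹¹⟩| = ord(u¹¹) = 15. With |G| = 30, by Lagrange [G : ⟨u¹¹⟩] = 30/15 = 2.

Answer: 2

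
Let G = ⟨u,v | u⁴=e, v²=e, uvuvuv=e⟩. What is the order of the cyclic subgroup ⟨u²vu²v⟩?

|⟨u²vu²v⟩| equals the order of u²vu²v. Compute successive powers until reaching e:
  (u²vu²v)¹ = u²vu²v, (u²vu²v)² = e.
The smallest positive k with (u²vu²v)ᵏ = e is 2, so |⟨u²vu²v⟩| = 2.

Answer: 2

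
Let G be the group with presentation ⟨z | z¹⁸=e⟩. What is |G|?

G is generated by a single element, so G is cyclic. The relator gives z¹⁸ = e and no smaller power is forced to be e, so the 18 powers {e, z, z², z³, z⁴, z⁵, z⁶, z⁷, z⁸, z⁹, z¹², z¹³, z¹¹, z¹⁰, z¹⁴, z¹⁵, z¹⁶, z¹⁷} are distinct. Hence |G| = 18.

Answer: 18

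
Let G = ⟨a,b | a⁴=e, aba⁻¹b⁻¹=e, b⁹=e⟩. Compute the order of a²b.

Compute successive powers until reaching e:
  (a²b)¹ = a²b, (a²b)² = b², (a²b)³ = a²b³, (a²b)⁴ = b⁴, (a²b)⁵ = a²b⁵, (a²b)⁶ = b⁶, (a²b)⁷ = a²b⁷, (a²b)⁸ = b⁸, (a²b)⁹ = a², (a²b)¹⁰ = b, (a²b)¹¹ = a²b², (a²b)¹² = b³, (a²b)¹³ = a²b⁴, (a²b)¹⁴ = b⁵, (a²b)¹⁵ = a²b⁶, (a²b)¹⁶ = b⁷, (a²b)¹⁷ = a²b⁸, (a²b)¹⁸ = e.
The smallest positive k with (a²b)ᵏ = e is 18.

Answer: 18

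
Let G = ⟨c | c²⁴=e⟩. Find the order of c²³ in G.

Compute successive powers until reaching e:
  (c²³)¹ = c²³, (c²³)² = c²², (c²³)³ = c²¹, (c²³)⁴ = c²⁰, (c²³)⁵ = c¹⁹, (c²³)⁶ = c¹⁸, (c²³)⁷ = c¹⁷, (c²³)⁸ = c¹⁶, (c²³)⁹ = c¹⁵, (c²³)¹⁰ = c¹⁴, (c²³)¹¹ = c¹³, (c²³)¹² = c¹², (c²³)¹³ = c¹¹, (c²³)¹⁴ = c¹⁰, (c²³)¹⁵ = c⁹, (c²³)¹⁶ = c⁸, (c²³)¹⁷ = c⁷, (c²³)¹⁸ = c⁶, (c²³)¹⁹ = c⁵, (c²³)²⁰ = c⁴, (c²³)²¹ = c³, (c²³)²² = c², (c²³)²³ = c, (c²³)²⁴ = e.
The smallest positive k with (c²³)ᵏ = e is 24.

Answer: 24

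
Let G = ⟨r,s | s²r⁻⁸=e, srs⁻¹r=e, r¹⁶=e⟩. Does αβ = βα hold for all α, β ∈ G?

r·s = rs but s·r = r⁷s⁻¹, so r·s ≠ s·r and G is not abelian.

Answer: No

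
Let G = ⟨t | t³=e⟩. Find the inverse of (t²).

The order of (t²) is 3 (smallest k with (t²)ᵏ = e), so (t²)⁻¹ = (t²)² = t.
Check: (t²) · t → (t²) · t = e, giving e as required.

Answer: t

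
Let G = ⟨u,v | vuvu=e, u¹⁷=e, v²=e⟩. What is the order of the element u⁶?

Compute successive powers until reaching e:
  (u⁶)¹ = u⁶, (u⁶)² = u¹², (u⁶)³ = u, (u⁶)⁴ = u⁷, (u⁶)⁵ = u¹³, (u⁶)⁶ = u², (u⁶)⁷ = u⁸, (u⁶)⁸ = u¹⁴, (u⁶)⁹ = u³, (u⁶)¹⁰ = u⁹, (u⁶)¹¹ = u¹⁵, (u⁶)¹² = u⁴, (u⁶)¹³ = u¹⁰, (u⁶)¹⁴ = u¹⁶, (u⁶)¹⁵ = u⁵, (u⁶)¹⁶ = u¹¹, (u⁶)¹⁷ = e.
The smallest positive k with (u⁶)ᵏ = e is 17.

Answer: 17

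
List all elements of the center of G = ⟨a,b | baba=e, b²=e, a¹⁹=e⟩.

An element z ∈ Z(G) iff z commutes with every generator.
For example e is central: e·a = a = a·e; e·b = b = b·e.
Whereas a ∉ Z(G) since a·b = ab ≠ a¹⁸b = b·a.
Checking each of the 38 elements this way gives Z(G) = {e}, of order 1.

Answer: {e}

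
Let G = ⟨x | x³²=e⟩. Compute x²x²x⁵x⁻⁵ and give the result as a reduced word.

Multiply left to right, reducing at each step:
  (x²) · x² = x⁴
  (x⁴) · x⁵ = x⁹
  (x⁹) · x⁻⁵ = x⁴

Answer: x⁴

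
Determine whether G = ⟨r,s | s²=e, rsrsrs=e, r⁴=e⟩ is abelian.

r·s = rs but s·r = sr, so r·s ≠ s·r and G is not abelian.

Answer: No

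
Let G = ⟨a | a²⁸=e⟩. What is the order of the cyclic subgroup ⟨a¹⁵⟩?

|⟨a¹⁵⟩| equals the order of a¹⁵. Compute successive powers until reaching e:
  (a¹⁵)¹ = a¹⁵, (a¹⁵)² = a², (a¹⁵)³ = a¹⁷, (a¹⁵)⁴ = a⁴, (a¹⁵)⁵ = a¹⁹, (a¹⁵)⁶ = a⁶, (a¹⁵)⁷ = a²¹, (a¹⁵)⁸ = a⁸, (a¹⁵)⁹ = a²³, (a¹⁵)¹⁰ = a¹⁰, (a¹⁵)¹¹ = a²⁵, (a¹⁵)¹² = a¹², (a¹⁵)¹³ = a²⁷, (a¹⁵)¹⁴ = a¹⁴, (a¹⁵)¹⁵ = a, (a¹⁵)¹⁶ = a¹⁶, (a¹⁵)¹⁷ = a³, (a¹⁵)¹⁸ = a¹⁸, (a¹⁵)¹⁹ = a⁵, (a¹⁵)²⁰ = a²⁰, (a¹⁵)²¹ = a⁷, (a¹⁵)²² = a²², (a¹⁵)²³ = a⁹, (a¹⁵)²⁴ = a²⁴, (a¹⁵)²⁵ = a¹¹, (a¹⁵)²⁶ = a²⁶, (a¹⁵)²⁷ = a¹³, (a¹⁵)²⁸ = e.
The smallest positive k with (a¹⁵)ᵏ = e is 28, so |⟨a¹⁵⟩| = 28.

Answer: 28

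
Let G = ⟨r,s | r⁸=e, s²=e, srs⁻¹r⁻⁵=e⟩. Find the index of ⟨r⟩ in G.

First find ord(r) by computing successive powers:
  r¹ = r, r² = r², r³ = r³, r⁴ = r⁴, r⁵ = r⁵, r⁶ = r⁶, r⁷ = r⁷, r⁸ = e.
So |⟨r⟩| = ord(r) = 8. With |G| = 16, by Lagrange [G : ⟨r⟩] = 16/8 = 2.

Answer: 2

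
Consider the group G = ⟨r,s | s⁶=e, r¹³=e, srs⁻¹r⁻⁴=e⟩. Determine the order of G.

Enumerate words in the generators, reducing via the relations: the distinct elements are
  {e, r, s, rs, r², r³, r⁴, r⁵, r⁶, r⁷, r⁸, r⁹, s², s³, s⁴, s⁵, rs², rs³, rs⁴, rs⁵, r²s, r³s, r¹², r¹¹, r¹⁰, r⁴s, r⁵s, r⁶s, r⁷s, r⁸s, r⁹s, r²s², r²s³, r²s⁴, r²s⁵, r³s², r³s³, r³s⁴, r³s⁵, r¹²s, r¹¹s, r¹⁰s, r⁴s², r⁴s³, r⁴s⁴, r⁴s⁵, r⁵s², r⁵s³, r⁵s⁴, r⁵s⁵, r⁶s², r⁶s³, r⁶s⁴, r⁶s⁵, r⁷s², r⁷s³, r⁷s⁴, r⁷s⁵, r⁸s², r⁸s³, r⁸s⁴, r⁸s⁵, r⁹s², r⁹s³, r⁹s⁴, r⁹s⁵, r¹²s², r¹²s³, r¹²s⁴, r¹²s⁵, r¹¹s², r¹¹s³, r¹¹s⁴, r¹¹s⁵, r¹⁰s², r¹⁰s³, r¹⁰s⁴, r¹⁰s⁵}.
No further products give new elements, so |G| = 78.

Answer: 78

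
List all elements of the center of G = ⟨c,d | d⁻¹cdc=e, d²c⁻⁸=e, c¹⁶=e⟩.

An element z ∈ Z(G) iff z commutes with every generator.
For example c⁸ is central: (c⁸)·c = c⁹ = c·(c⁸); (c⁸)·d = d⁻¹ = d·(c⁸).
Whereas c ∉ Z(G) since c·d = cd ≠ c⁷d⁻¹ = d·c.
Checking each of the 32 elements this way gives Z(G) = {e, c⁸}, of order 2.

Answer: {e, c⁸}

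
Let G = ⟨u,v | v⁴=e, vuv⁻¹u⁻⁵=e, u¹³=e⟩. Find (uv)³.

Compute successive powers of (uv), reducing at each step:
  (uv)²: (uv) · u = u⁶v;   (u⁶v) · v = u⁶v²
  (uv)³: (u⁶v²) · u = u⁵v²;   (u⁵v²) · v = u⁵v³

Answer: u⁵v³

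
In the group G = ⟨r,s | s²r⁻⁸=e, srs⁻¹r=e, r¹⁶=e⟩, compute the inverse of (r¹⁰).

The order of (r¹⁰) is 8 (smallest k with (r¹⁰)ᵏ = e), so (r¹⁰)⁻¹ = (r¹⁰)⁷ = r⁶.
Check: (r¹⁰) · (r⁶) → (r¹⁰) · r⁶ = e, giving e as required.

Answer: r⁶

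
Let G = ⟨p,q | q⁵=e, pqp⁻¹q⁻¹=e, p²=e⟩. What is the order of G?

Enumerate words in the generators, reducing via the relations: the distinct elements are
  {e, p, q, pq, q², q³, q⁴, pq², pq³, pq⁴}.
No further products give new elements, so |G| = 10.

Answer: 10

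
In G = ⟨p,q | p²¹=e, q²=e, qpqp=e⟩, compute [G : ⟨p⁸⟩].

First find ord(p⁸) by computing successive powers:
  (p⁸)¹ = p⁸, (p⁸)² = p¹⁶, (p⁸)³ = p³, (p⁸)⁴ = p¹¹, (p⁸)⁵ = p¹⁹, (p⁸)⁶ = p⁶, (p⁸)⁷ = p¹⁴, (p⁸)⁸ = p, (p⁸)⁹ = p⁹, (p⁸)¹⁰ = p¹⁷, (p⁸)¹¹ = p⁴, (p⁸)¹² = p¹², (p⁸)¹³ = p²⁰, (p⁸)¹⁴ = p⁷, (p⁸)¹⁵ = p¹⁵, (p⁸)¹⁶ = p², (p⁸)¹⁷ = p¹⁰, (p⁸)¹⁸ = p¹⁸, (p⁸)¹⁹ = p⁵, (p⁸)²⁰ = p¹³, (p⁸)²¹ = e.
So |⟨p⁸⟩| = ord(p⁸) = 21. With |G| = 42, by Lagrange [G : ⟨p⁸⟩] = 42/21 = 2.

Answer: 2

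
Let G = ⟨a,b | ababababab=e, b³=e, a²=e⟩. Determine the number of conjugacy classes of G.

The conjugacy classes (representative and size) are:
  [e] (size 1), [abab²abab²a] (size 15), [babab²a] (size 20), [ab²ab²a] (size 12), [b²abab²] (size 12).
Class equation: 1 + 15 + 20 + 12 + 12 = 60 = |G|. So G has 5 conjugacy classes.

Answer: 5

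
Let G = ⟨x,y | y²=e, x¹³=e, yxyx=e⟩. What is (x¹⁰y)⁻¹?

The order of (x¹⁰y) is 2 (smallest k with (x¹⁰y)ᵏ = e), so (x¹⁰y)⁻¹ = (x¹⁰y)¹ = x¹⁰y.
Check: (x¹⁰y) · (x¹⁰y) → (x¹⁰y) · x¹⁰ = y;   y · y = e, giving e as required.

Answer: x¹⁰y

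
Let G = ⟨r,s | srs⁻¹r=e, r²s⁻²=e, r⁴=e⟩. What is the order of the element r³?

Compute successive powers until reaching e:
  (r³)¹ = r³, (r³)² = r², (r³)³ = r, (r³)⁴ = e.
The smallest positive k with (r³)ᵏ = e is 4.

Answer: 4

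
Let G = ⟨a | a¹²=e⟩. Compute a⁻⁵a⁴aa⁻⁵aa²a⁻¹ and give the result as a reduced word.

Multiply left to right, reducing at each step:
  (a⁷) · a⁴ = a¹¹
  (a¹¹) · a = e
  e · a⁻⁵ = a⁷
  (a⁷) · a = a⁸
  (a⁸) · a² = a¹⁰
  (a¹⁰) · a⁻¹ = a⁹

Answer: a⁹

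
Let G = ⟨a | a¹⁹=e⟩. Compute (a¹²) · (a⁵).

Compute (a¹²) · (a⁵) by multiplying left to right and reducing via the relations at each step:
  (a¹²) · a⁵ = a¹⁷

Answer: a¹⁷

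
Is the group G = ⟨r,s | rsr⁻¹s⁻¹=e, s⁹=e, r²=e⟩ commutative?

Each pair of generators commutes: r·s = rs = s·r. Since the generators pairwise commute, every element of G commutes with every other, so G is abelian.

Answer: Yes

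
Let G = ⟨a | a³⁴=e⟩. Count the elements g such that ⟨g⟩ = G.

G is cyclic of order 34. An element generates G iff its order is 34, and a cyclic group of order 34 has exactly φ(34) = 16 such elements.

Answer: 16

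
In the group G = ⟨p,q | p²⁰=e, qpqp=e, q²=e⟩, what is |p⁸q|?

Compute successive powers until reaching e:
  (p⁸q)¹ = p⁸q, (p⁸q)² = e.
The smallest positive k with (p⁸q)ᵏ = e is 2.

Answer: 2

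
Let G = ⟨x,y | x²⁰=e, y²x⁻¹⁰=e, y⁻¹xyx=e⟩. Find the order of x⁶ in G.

Compute successive powers until reaching e:
  (x⁶)¹ = x⁶, (x⁶)² = x¹², (x⁶)³ = x¹⁸, (x⁶)⁴ = x⁴, (x⁶)⁵ = x¹⁰, (x⁶)⁶ = x¹⁶, (x⁶)⁷ = x², (x⁶)⁸ = x⁸, (x⁶)⁹ = x¹⁴, (x⁶)¹⁰ = e.
The smallest positive k with (x⁶)ᵏ = e is 10.

Answer: 10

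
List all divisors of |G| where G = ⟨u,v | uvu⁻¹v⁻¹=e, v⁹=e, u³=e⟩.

|G| = 27 = 3³. By Lagrange's theorem the order of any subgroup divides 27; the divisors of 27 are 1, 3, 9, 27.

Answer: 1, 3, 9, 27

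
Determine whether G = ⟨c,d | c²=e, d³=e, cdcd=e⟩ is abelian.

c·d = cd but d·c = cd², so c·d ≠ d·c and G is not abelian.

Answer: No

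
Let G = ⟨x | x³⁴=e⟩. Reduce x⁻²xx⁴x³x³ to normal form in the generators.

Multiply left to right, reducing at each step:
  (x³²) · x = x³³
  (x³³) · x⁴ = x³
  (x³) · x³ = x⁶
  (x⁶) · x³ = x⁹

Answer: x⁹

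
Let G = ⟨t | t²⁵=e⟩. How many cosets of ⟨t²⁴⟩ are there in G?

First find ord(t²⁴) by computing successive powers:
  (t²⁴)¹ = t²⁴, (t²⁴)² = t²³, (t²⁴)³ = t²², (t²⁴)⁴ = t²¹, (t²⁴)⁵ = t²⁰, (t²⁴)⁶ = t¹⁹, (t²⁴)⁷ = t¹⁸, (t²⁴)⁸ = t¹⁷, (t²⁴)⁹ = t¹⁶, (t²⁴)¹⁰ = t¹⁵, (t²⁴)¹¹ = t¹⁴, (t²⁴)¹² = t¹³, (t²⁴)¹³ = t¹², (t²⁴)¹⁴ = t¹¹, (t²⁴)¹⁵ = t¹⁰, (t²⁴)¹⁶ = t⁹, (t²⁴)¹⁷ = t⁸, (t²⁴)¹⁸ = t⁷, (t²⁴)¹⁹ = t⁶, (t²⁴)²⁰ = t⁵, (t²⁴)²¹ = t⁴, (t²⁴)²² = t³, (t²⁴)²³ = t², (t²⁴)²⁴ = t, (t²⁴)²⁵ = e.
So |⟨t²⁴⟩| = ord(t²⁴) = 25. With |G| = 25, by Lagrange [G : ⟨t²⁴⟩] = 25/25 = 1.

Answer: 1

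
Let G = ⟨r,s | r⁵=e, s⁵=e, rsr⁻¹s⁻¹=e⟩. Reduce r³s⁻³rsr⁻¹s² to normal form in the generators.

Multiply left to right, reducing at each step:
  (r³) · s⁻³ = r³s²
  (r³s²) · r = r⁴s²
  (r⁴s²) · s = r⁴s³
  (r⁴s³) · r⁻¹ = r³s³
  (r³s³) · s² = r³

Answer: r³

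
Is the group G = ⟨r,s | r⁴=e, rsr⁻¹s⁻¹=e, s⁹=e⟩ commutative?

Each pair of generators commutes: r·s = rs = s·r. Since the generators pairwise commute, every element of G commutes with every other, so G is abelian.

Answer: Yes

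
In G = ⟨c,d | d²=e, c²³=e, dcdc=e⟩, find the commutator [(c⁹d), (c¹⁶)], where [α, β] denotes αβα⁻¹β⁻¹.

[(c⁹d), (c¹⁶)] = (c⁹d)·(c¹⁶)·(c⁹d)⁻¹·(c¹⁶)⁻¹.
  (c⁹d) · (c¹⁶) = c¹⁶d
  (c¹⁶d) · (c⁹d) = c⁷
  (c⁷) · (c⁷) = c¹⁴

Answer: c¹⁴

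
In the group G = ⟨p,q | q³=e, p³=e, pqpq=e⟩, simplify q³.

Compute successive powers of q, reducing at each step:
  q²: q · q = q²
  q³: (q²) · q = e

Answer: e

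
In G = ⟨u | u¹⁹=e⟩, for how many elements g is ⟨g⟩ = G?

G is cyclic of order 19. An element generates G iff its order is 19, and a cyclic group of order 19 has exactly φ(19) = 18 such elements.

Answer: 18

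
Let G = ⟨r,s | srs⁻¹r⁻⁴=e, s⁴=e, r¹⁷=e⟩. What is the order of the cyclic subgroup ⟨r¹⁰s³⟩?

|⟨r¹⁰s³⟩| equals the order of r¹⁰s³. Compute successive powers until reaching e:
  (r¹⁰s³)¹ = r¹⁰s³, (r¹⁰s³)² = r⁴s², (r¹⁰s³)³ = r¹¹s, (r¹⁰s³)⁴ = e.
The smallest positive k with (r¹⁰s³)ᵏ = e is 4, so |⟨r¹⁰s³⟩| = 4.

Answer: 4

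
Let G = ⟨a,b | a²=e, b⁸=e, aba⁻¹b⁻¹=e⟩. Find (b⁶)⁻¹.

The order of (b⁶) is 4 (smallest k with (b⁶)ᵏ = e), so (b⁶)⁻¹ = (b⁶)³ = b².
Check: (b⁶) · (b²) → (b⁶) · b² = e, giving e as required.

Answer: b²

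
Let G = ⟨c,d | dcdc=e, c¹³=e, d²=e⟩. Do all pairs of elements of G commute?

c·d = cd but d·c = c¹²d, so c·d ≠ d·c and G is not abelian.

Answer: No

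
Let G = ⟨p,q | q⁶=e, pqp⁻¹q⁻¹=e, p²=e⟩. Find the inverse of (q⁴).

The order of (q⁴) is 3 (smallest k with (q⁴)ᵏ = e), so (q⁴)⁻¹ = (q⁴)² = q².
Check: (q⁴) · (q²) → (q⁴) · q² = e, giving e as required.

Answer: q²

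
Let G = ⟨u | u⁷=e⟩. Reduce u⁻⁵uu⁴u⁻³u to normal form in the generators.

Multiply left to right, reducing at each step:
  (u²) · u = u³
  (u³) · u⁴ = e
  e · u⁻³ = u⁴
  (u⁴) · u = u⁵

Answer: u⁵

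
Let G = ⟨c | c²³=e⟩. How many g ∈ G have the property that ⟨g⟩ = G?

G is cyclic of order 23. An element generates G iff its order is 23, and a cyclic group of order 23 has exactly φ(23) = 22 such elements.

Answer: 22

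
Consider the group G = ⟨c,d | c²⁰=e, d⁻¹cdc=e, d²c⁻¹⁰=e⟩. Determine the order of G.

Enumerate words in the generators, reducing via the relations: the distinct elements are
  {c, d, e, cd, c², c³, c⁴, c⁵, c⁶, c⁷, c⁸, c⁹, c²d, c³d, c¹², c¹³, c¹¹, c¹⁰, c¹⁴, c¹⁵, c¹⁶, c¹⁷, c¹⁸, c¹⁹, c⁴d, c⁵d, c⁶d, c⁷d, c⁸d, c⁹d, d⁻¹, cd⁻¹, c²d⁻¹, c³d⁻¹, c⁴d⁻¹, c⁵d⁻¹, c⁶d⁻¹, c⁷d⁻¹, c⁸d⁻¹, c⁹d⁻¹}.
No further products give new elements, so |G| = 40.

Answer: 40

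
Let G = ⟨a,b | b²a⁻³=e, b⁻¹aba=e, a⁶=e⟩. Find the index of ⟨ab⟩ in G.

First find ord(ab) by computing successive powers:
  (ab)¹ = ab, (ab)² = a³, (ab)³ = ab⁻¹, (ab)⁴ = e.
So |⟨ab⟩| = ord(ab) = 4. With |G| = 12, by Lagrange [G : ⟨ab⟩] = 12/4 = 3.

Answer: 3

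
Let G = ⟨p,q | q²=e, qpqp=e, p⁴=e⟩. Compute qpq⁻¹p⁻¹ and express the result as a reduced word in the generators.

[q, p] = q·p·q⁻¹·p⁻¹.
  q · p = p³q
  (p³q) · q = p³
  (p³) · (p³) = p²

Answer: p²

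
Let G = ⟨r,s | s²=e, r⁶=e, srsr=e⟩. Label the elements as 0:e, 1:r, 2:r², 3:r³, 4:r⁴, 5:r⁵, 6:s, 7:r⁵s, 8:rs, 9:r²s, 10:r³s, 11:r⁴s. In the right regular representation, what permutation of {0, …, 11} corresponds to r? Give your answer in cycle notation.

(0 1 2 3 4 5)(6 7 11 10 9 8)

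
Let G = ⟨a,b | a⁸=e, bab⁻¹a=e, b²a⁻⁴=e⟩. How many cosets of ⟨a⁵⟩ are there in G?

First find ord(a⁵) by computing successive powers:
  (a⁵)¹ = a⁵, (a⁵)² = a², (a⁵)³ = a⁷, (a⁵)⁴ = a⁴, (a⁵)⁵ = a, (a⁵)⁶ = a⁶, (a⁵)⁷ = a³, (a⁵)⁸ = e.
So |⟨a⁵⟩| = ord(a⁵) = 8. With |G| = 16, by Lagrange [G : ⟨a⁵⟩] = 16/8 = 2.

Answer: 2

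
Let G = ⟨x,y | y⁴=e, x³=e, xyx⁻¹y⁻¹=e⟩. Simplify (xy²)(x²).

Compute (xy²) · (x²) by multiplying left to right and reducing via the relations at each step:
  (xy²) · x² = y²

Answer: y²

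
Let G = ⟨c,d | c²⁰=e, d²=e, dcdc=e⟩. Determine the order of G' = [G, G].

G' = [G, G] is generated by all commutators. The generator-pair commutators are: [c, d] = c².
The subgroup they normally generate is {e, c², c⁴, c⁶, c⁸, c¹⁰, c¹², c¹⁴, c¹⁶, c¹⁸}, of order 10.
Check: |G/G'| = 40/10 = 4 is the order of the abelianisation.

Answer: 10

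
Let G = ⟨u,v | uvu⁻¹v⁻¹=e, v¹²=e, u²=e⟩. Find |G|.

Enumerate words in the generators, reducing via the relations: the distinct elements are
  {e, u, v, uv, v², v³, v⁴, v⁵, v⁶, v⁷, v⁸, v⁹, uv², uv³, uv⁴, uv⁵, uv⁶, uv⁷, uv⁸, uv⁹, v¹¹, v¹⁰, uv¹¹, uv¹⁰}.
No further products give new elements, so |G| = 24.

Answer: 24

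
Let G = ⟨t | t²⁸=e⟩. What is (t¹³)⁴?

Compute successive powers of (t¹³), reducing at each step:
  (t¹³)²: (t¹³) · t¹³ = t²⁶
  (t¹³)³: (t²⁶) · t¹³ = t¹¹
  (t¹³)⁴: (t¹¹) · t¹³ = t²⁴

Answer: t²⁴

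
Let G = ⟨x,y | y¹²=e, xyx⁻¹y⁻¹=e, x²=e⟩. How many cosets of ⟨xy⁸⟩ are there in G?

First find ord(xy⁸) by computing successive powers:
  (xy⁸)¹ = xy⁸, (xy⁸)² = y⁴, (xy⁸)³ = x, (xy⁸)⁴ = y⁸, (xy⁸)⁵ = xy⁴, (xy⁸)⁶ = e.
So |⟨xy⁸⟩| = ord(xy⁸) = 6. With |G| = 24, by Lagrange [G : ⟨xy⁸⟩] = 24/6 = 4.

Answer: 4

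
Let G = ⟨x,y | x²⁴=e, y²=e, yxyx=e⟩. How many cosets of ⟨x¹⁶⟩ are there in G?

First find ord(x¹⁶) by computing successive powers:
  (x¹⁶)¹ = x¹⁶, (x¹⁶)² = x⁸, (x¹⁶)³ = e.
So |⟨x¹⁶⟩| = ord(x¹⁶) = 3. With |G| = 48, by Lagrange [G : ⟨x¹⁶⟩] = 48/3 = 16.

Answer: 16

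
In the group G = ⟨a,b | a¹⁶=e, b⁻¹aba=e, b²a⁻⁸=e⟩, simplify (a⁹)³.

Compute successive powers of (a⁹), reducing at each step:
  (a⁹)²: (a⁹) · a⁹ = a²
  (a⁹)³: (a²) · a⁹ = a¹¹

Answer: a¹¹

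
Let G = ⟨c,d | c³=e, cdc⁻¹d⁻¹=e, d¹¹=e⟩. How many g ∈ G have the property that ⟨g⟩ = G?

G is cyclic of order 33. An element generates G iff its order is 33, and a cyclic group of order 33 has exactly φ(33) = 20 such elements.

Answer: 20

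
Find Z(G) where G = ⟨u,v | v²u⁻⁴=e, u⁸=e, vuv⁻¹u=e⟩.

An element z ∈ Z(G) iff z commutes with every generator.
For example u⁴ is central: (u⁴)·u = u⁵ = u·(u⁴); (u⁴)·v = v⁻¹ = v·(u⁴).
Whereas u ∉ Z(G) since u·v = uv ≠ u³v⁻¹ = v·u.
Checking each of the 16 elements this way gives Z(G) = {e, u⁴}, of order 2.

Answer: {e, u⁴}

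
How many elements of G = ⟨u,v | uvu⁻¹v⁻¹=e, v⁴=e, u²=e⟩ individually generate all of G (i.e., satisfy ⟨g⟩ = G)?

⟨g⟩ = G would require ord(g) = |G| = 8, but the maximum element order in G is 4 < 8. So G is not cyclic and no single element generates it: the count is 0.

Answer: 0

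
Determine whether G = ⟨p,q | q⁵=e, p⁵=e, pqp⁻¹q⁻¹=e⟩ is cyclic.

|G| = 25, but the maximum element order in G is 5 < 25. No single element generates all of G, so G is not cyclic.

Answer: No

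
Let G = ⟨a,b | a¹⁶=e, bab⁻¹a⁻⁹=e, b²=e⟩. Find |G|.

Enumerate words in the generators, reducing via the relations: the distinct elements are
  {a, b, e, ab, a², a³, a⁴, a⁵, a⁶, a⁷, a⁸, a⁹, a²b, a³b, a¹², a¹³, a¹¹, a¹⁰, a¹⁴, a¹⁵, a⁴b, a⁵b, a⁶b, a⁷b, a⁸b, a⁹b, a¹²b, a¹³b, a¹¹b, a¹⁰b, a¹⁴b, a¹⁵b}.
No further products give new elements, so |G| = 32.

Answer: 32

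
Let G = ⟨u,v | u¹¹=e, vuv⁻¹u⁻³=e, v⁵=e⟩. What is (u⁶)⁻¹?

The order of (u⁶) is 11 (smallest k with (u⁶)ᵏ = e), so (u⁶)⁻¹ = (u⁶)¹⁰ = u⁵.
Check: (u⁶) · (u⁵) → (u⁶) · u⁵ = e, giving e as required.

Answer: u⁵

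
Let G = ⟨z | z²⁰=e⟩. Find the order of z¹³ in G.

Compute successive powers until reaching e:
  (z¹³)¹ = z¹³, (z¹³)² = z⁶, (z¹³)³ = z¹⁹, (z¹³)⁴ = z¹², (z¹³)⁵ = z⁵, (z¹³)⁶ = z¹⁸, (z¹³)⁷ = z¹¹, (z¹³)⁸ = z⁴, (z¹³)⁹ = z¹⁷, (z¹³)¹⁰ = z¹⁰, (z¹³)¹¹ = z³, (z¹³)¹² = z¹⁶, (z¹³)¹³ = z⁹, (z¹³)¹⁴ = z², (z¹³)¹⁵ = z¹⁵, (z¹³)¹⁶ = z⁸, (z¹³)¹⁷ = z, (z¹³)¹⁸ = z¹⁴, (z¹³)¹⁹ = z⁷, (z¹³)²⁰ = e.
The smallest positive k with (z¹³)ᵏ = e is 20.

Answer: 20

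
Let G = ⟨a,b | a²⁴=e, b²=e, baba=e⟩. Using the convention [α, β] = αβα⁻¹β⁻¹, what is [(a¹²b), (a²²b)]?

[(a¹²b), (a²²b)] = (a¹²b)·(a²²b)·(a¹²b)⁻¹·(a²²b)⁻¹.
  (a¹²b) · (a²²b) = a¹⁴
  (a¹⁴) · (a¹²b) = a²b
  (a²b) · (a²²b) = a⁴

Answer: a⁴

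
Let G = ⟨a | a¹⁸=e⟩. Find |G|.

G is generated by a single element, so G is cyclic. The relator gives a¹⁸ = e and no smaller power is forced to be e, so the 18 powers {a, e, a², a³, a⁴, a⁵, a⁶, a⁷, a⁸, a⁹, a¹², a¹³, a¹¹, a¹⁰, a¹⁴, a¹⁵, a¹⁶, a¹⁷} are distinct. Hence |G| = 18.

Answer: 18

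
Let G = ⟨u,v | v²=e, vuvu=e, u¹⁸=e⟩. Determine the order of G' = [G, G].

G' = [G, G] is generated by all commutators. The generator-pair commutators are: [u, v] = u².
The subgroup they normally generate is {e, u², u⁴, u⁶, u⁸, u¹⁰, u¹², u¹⁴, u¹⁶}, of order 9.
Check: |G/G'| = 36/9 = 4 is the order of the abelianisation.

Answer: 9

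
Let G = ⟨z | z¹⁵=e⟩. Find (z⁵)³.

Compute successive powers of (z⁵), reducing at each step:
  (z⁵)²: (z⁵) · z⁵ = z¹⁰
  (z⁵)³: (z¹⁰) · z⁵ = e

Answer: e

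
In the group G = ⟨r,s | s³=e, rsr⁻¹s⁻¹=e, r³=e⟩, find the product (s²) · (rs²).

Compute (s²) · (rs²) by multiplying left to right and reducing via the relations at each step:
  (s²) · r = rs²
  (rs²) · s² = rs

Answer: rs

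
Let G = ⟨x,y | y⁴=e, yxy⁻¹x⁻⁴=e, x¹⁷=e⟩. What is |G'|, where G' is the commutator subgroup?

G' = [G, G] is generated by all commutators. The generator-pair commutators are: [x, y] = x¹⁴.
The subgroup they normally generate is {e, x, x², x³, x⁴, x⁵, x⁶, x⁷, x⁸, x⁹, x¹⁰, x¹¹, x¹², x¹³, x¹⁴, x¹⁵, x¹⁶}, of order 17.
Check: |G/G'| = 68/17 = 4 is the order of the abelianisation.

Answer: 17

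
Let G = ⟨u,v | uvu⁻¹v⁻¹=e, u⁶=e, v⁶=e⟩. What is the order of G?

Enumerate words in the generators, reducing via the relations: the distinct elements are
  {e, u, v, uv, u², u³, u⁴, u⁵, v², v³, v⁴, v⁵, uv², uv³, uv⁴, uv⁵, u²v, u³v, u⁴v, u⁵v, u²v², u²v³, u²v⁴, u²v⁵, u³v², u³v³, u³v⁴, u³v⁵, u⁴v², u⁴v³, u⁴v⁴, u⁴v⁵, u⁵v², u⁵v³, u⁵v⁴, u⁵v⁵}.
No further products give new elements, so |G| = 36.

Answer: 36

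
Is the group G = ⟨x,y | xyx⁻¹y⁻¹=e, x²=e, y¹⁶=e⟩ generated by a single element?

|G| = 32, but the maximum element order in G is 16 < 32. No single element generates all of G, so G is not cyclic.

Answer: No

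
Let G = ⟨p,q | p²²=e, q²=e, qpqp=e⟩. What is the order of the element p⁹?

Compute successive powers until reaching e:
  (p⁹)¹ = p⁹, (p⁹)² = p¹⁸, (p⁹)³ = p⁵, (p⁹)⁴ = p¹⁴, (p⁹)⁵ = p, (p⁹)⁶ = p¹⁰, (p⁹)⁷ = p¹⁹, (p⁹)⁸ = p⁶, (p⁹)⁹ = p¹⁵, (p⁹)¹⁰ = p², (p⁹)¹¹ = p¹¹, (p⁹)¹² = p²⁰, (p⁹)¹³ = p⁷, (p⁹)¹⁴ = p¹⁶, (p⁹)¹⁵ = p³, (p⁹)¹⁶ = p¹², (p⁹)¹⁷ = p²¹, (p⁹)¹⁸ = p⁸, (p⁹)¹⁹ = p¹⁷, (p⁹)²⁰ = p⁴, (p⁹)²¹ = p¹³, (p⁹)²² = e.
The smallest positive k with (p⁹)ᵏ = e is 22.

Answer: 22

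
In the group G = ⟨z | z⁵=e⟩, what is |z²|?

Compute successive powers until reaching e:
  (z²)¹ = z², (z²)² = z⁴, (z²)³ = z, (z²)⁴ = z³, (z²)⁵ = e.
The smallest positive k with (z²)ᵏ = e is 5.

Answer: 5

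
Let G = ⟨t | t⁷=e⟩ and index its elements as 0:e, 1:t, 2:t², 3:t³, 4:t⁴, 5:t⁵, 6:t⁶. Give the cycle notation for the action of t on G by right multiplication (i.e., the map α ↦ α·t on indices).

(0 1 2 3 4 5 6)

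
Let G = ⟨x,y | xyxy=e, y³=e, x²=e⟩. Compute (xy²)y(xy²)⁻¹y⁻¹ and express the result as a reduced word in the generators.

[(xy²), y] = (xy²)·y·(xy²)⁻¹·y⁻¹.
  (xy²) · y = x
  x · (xy²) = y²
  (y²) · (y²) = y

Answer: y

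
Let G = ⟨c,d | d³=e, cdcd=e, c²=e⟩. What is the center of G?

An element z ∈ Z(G) iff z commutes with every generator.
For example e is central: e·c = c = c·e; e·d = d = d·e.
Whereas c ∉ Z(G) since c·d = cd ≠ cd² = d·c.
Checking each of the 6 elements this way gives Z(G) = {e}, of order 1.

Answer: {e}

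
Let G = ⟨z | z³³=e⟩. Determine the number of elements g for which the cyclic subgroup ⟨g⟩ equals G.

G is cyclic of order 33. An element generates G iff its order is 33, and a cyclic group of order 33 has exactly φ(33) = 20 such elements.

Answer: 20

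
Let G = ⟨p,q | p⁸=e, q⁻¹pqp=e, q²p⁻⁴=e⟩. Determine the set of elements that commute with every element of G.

An element z ∈ Z(G) iff z commutes with every generator.
For example p⁴ is central: (p⁴)·p = p⁵ = p·(p⁴); (p⁴)·q = q⁻¹ = q·(p⁴).
Whereas p ∉ Z(G) since p·q = pq ≠ p³q⁻¹ = q·p.
Checking each of the 16 elements this way gives Z(G) = {e, p⁴}, of order 2.

Answer: {e, p⁴}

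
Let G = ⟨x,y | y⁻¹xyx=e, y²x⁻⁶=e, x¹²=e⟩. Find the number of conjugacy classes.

The conjugacy classes (representative and size) are:
  [e] (size 1), [x¹¹] (size 2), [x²] (size 2), [x⁹] (size 2), [x⁴] (size 2), [x⁵] (size 2), [x⁶] (size 1), [x²y] (size 6), [xy] (size 6).
Class equation: 1 + 2 + 2 + 2 + 2 + 2 + 1 + 6 + 6 = 24 = |G|. So G has 9 conjugacy classes.

Answer: 9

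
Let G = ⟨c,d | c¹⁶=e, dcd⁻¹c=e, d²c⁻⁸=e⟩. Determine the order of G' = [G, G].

G' = [G, G] is generated by all commutators. The generator-pair commutators are: [c, d] = c².
The subgroup they normally generate is {e, c², c⁴, c⁶, c⁸, c¹⁰, c¹², c¹⁴}, of order 8.
Check: |G/G'| = 32/8 = 4 is the order of the abelianisation.

Answer: 8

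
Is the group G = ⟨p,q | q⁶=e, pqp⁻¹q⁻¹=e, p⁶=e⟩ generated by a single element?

|G| = 36, but the maximum element order in G is 6 < 36. No single element generates all of G, so G is not cyclic.

Answer: No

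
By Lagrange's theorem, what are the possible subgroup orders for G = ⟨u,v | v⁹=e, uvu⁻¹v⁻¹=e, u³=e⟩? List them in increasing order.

|G| = 27 = 3³. By Lagrange's theorem the order of any subgroup divides 27; the divisors of 27 are 1, 3, 9, 27.

Answer: 1, 3, 9, 27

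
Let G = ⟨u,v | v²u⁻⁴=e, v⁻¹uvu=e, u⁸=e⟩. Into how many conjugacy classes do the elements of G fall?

The conjugacy classes (representative and size) are:
  [e] (size 1), [u⁷] (size 2), [u⁶] (size 2), [u³] (size 2), [u⁴] (size 1), [u²v⁻¹] (size 4), [u³v⁻¹] (size 4).
Class equation: 1 + 2 + 2 + 2 + 1 + 4 + 4 = 16 = |G|. So G has 7 conjugacy classes.

Answer: 7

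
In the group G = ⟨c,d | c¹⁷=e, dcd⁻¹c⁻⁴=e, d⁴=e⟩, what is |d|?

Compute successive powers until reaching e:
  d¹ = d, d² = d², d³ = d³, d⁴ = e.
The smallest positive k with dᵏ = e is 4.

Answer: 4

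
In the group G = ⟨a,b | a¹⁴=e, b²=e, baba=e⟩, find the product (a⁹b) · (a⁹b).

Compute (a⁹b) · (a⁹b) by multiplying left to right and reducing via the relations at each step:
  (a⁹b) · a⁹ = b
  b · b = e

Answer: e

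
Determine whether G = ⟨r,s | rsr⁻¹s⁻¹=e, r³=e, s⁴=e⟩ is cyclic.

|G| = 12. The element rs has order 12 (its powers give 12 distinct elements), so ⟨rs⟩ = G and G is cyclic.

Answer: Yes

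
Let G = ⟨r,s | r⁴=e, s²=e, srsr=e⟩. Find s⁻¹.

The order of s is 2 (smallest k with sᵏ = e), so s⁻¹ = s¹ = s.
Check: s · s → s · s = e, giving e as required.

Answer: s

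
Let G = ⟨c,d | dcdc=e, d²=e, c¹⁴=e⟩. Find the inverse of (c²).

The order of (c²) is 7 (smallest k with (c²)ᵏ = e), so (c²)⁻¹ = (c²)⁶ = c¹².
Check: (c²) · (c¹²) → (c²) · c¹² = e, giving e as required.

Answer: c¹²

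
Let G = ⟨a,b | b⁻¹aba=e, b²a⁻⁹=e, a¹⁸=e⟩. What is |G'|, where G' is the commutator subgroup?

G' = [G, G] is generated by all commutators. The generator-pair commutators are: [a, b] = a².
The subgroup they normally generate is {e, a², a⁴, a⁶, a⁸, a¹⁰, a¹², a¹⁴, a¹⁶}, of order 9.
Check: |G/G'| = 36/9 = 4 is the order of the abelianisation.

Answer: 9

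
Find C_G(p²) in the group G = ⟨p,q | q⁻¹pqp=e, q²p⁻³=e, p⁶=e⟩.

⟨p²⟩ ⊆ C_G(p²) since powers of p² commute with p²; so |C_G(p²)| ≥ |⟨p²⟩| = 3.
By orbit–stabilizer, |C_G(p²)| = |G| / |conj. class of p²| = 12 / 2 = 6.
The 6 elements commuting with p² are {e, p, p², p³, p⁴, p⁵}.

Answer: {e, p, p², p³, p⁴, p⁵}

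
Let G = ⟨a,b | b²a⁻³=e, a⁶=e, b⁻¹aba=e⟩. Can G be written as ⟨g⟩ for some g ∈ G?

Every cyclic group is abelian. But a·b = ab while b·a = a²b⁻¹, so a·b ≠ b·a and G is not abelian. Hence G is not cyclic.

Answer: No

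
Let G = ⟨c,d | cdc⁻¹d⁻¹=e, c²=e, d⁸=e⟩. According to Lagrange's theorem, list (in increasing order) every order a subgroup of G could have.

|G| = 16 = 2⁴. By Lagrange's theorem the order of any subgroup divides 16; the divisors of 16 are 1, 2, 4, 8, 16.

Answer: 1, 2, 4, 8, 16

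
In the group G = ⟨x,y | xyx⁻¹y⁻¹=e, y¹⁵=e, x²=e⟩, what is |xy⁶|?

Compute successive powers until reaching e:
  (xy⁶)¹ = xy⁶, (xy⁶)² = y¹², (xy⁶)³ = xy³, (xy⁶)⁴ = y⁹, (xy⁶)⁵ = x, (xy⁶)⁶ = y⁶, (xy⁶)⁷ = xy¹², (xy⁶)⁸ = y³, (xy⁶)⁹ = xy⁹, (xy⁶)¹⁰ = e.
The smallest positive k with (xy⁶)ᵏ = e is 10.

Answer: 10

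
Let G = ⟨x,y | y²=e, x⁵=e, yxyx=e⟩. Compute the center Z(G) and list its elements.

An element z ∈ Z(G) iff z commutes with every generator.
For example e is central: e·x = x = x·e; e·y = y = y·e.
Whereas x ∉ Z(G) since x·y = xy ≠ x⁴y = y·x.
Checking each of the 10 elements this way gives Z(G) = {e}, of order 1.

Answer: {e}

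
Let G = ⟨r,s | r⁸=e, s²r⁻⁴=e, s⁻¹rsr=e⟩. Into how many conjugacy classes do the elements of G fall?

The conjugacy classes (representative and size) are:
  [e] (size 1), [r⁷] (size 2), [r⁶] (size 2), [r³] (size 2), [r⁴] (size 1), [r²s⁻¹] (size 4), [r³s⁻¹] (size 4).
Class equation: 1 + 2 + 2 + 2 + 1 + 4 + 4 = 16 = |G|. So G has 7 conjugacy classes.

Answer: 7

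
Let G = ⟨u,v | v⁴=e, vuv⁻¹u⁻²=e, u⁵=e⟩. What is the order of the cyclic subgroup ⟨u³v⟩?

|⟨u³v⟩| equals the order of u³v. Compute successive powers until reaching e:
  (u³v)¹ = u³v, (u³v)² = u⁴v², (u³v)³ = uv³, (u³v)⁴ = e.
The smallest positive k with (u³v)ᵏ = e is 4, so |⟨u³v⟩| = 4.

Answer: 4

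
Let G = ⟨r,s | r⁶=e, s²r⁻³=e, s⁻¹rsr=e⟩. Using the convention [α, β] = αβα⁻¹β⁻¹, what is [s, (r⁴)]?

[s, (r⁴)] = s·(r⁴)·s⁻¹·(r⁴)⁻¹.
  s · (r⁴) = r²s
  (r²s) · (s⁻¹) = r²
  (r²) · (r²) = r⁴

Answer: r⁴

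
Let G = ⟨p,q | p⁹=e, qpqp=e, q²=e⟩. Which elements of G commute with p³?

⟨p³⟩ ⊆ C_G(p³) since powers of p³ commute with p³; so |C_G(p³)| ≥ |⟨p³⟩| = 3.
By orbit–stabilizer, |C_G(p³)| = |G| / |conj. class of p³| = 18 / 2 = 9.
The 9 elements commuting with p³ are {e, p, p², p³, p⁴, p⁵, p⁶, p⁷, p⁸}.

Answer: {e, p, p², p³, p⁴, p⁵, p⁶, p⁷, p⁸}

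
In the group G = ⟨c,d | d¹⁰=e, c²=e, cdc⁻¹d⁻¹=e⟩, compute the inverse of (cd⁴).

The order of (cd⁴) is 10 (smallest k with (cd⁴)ᵏ = e), so (cd⁴)⁻¹ = (cd⁴)⁹ = cd⁶.
Check: (cd⁴) · (cd⁶) → (cd⁴) · c = d⁴;   (d⁴) · d⁶ = e, giving e as required.

Answer: cd⁶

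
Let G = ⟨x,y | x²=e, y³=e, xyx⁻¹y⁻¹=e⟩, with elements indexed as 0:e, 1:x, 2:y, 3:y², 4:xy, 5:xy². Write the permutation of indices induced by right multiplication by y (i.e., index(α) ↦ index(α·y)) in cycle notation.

(0 2 3)(1 4 5)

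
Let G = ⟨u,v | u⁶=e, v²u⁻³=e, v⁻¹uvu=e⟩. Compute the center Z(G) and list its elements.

An element z ∈ Z(G) iff z commutes with every generator.
For example u³ is central: (u³)·u = u⁴ = u·(u³); (u³)·v = v⁻¹ = v·(u³).
Whereas u ∉ Z(G) since u·v = uv ≠ u²v⁻¹ = v·u.
Checking each of the 12 elements this way gives Z(G) = {e, u³}, of order 2.

Answer: {e, u³}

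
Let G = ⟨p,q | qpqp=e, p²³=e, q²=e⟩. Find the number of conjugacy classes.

The conjugacy classes (representative and size) are:
  [e] (size 1), [p] (size 2), [p²¹] (size 2), [p²⁰] (size 2), [p⁴] (size 2), [p¹⁸] (size 2), [p⁶] (size 2), [p¹⁶] (size 2), [p⁸] (size 2), [p⁹] (size 2), [p¹⁰] (size 2), [p¹²] (size 2), [p¹⁸q] (size 23).
Class equation: 1 + 2 + 2 + 2 + 2 + 2 + 2 + 2 + 2 + 2 + 2 + 2 + 23 = 46 = |G|. So G has 13 conjugacy classes.

Answer: 13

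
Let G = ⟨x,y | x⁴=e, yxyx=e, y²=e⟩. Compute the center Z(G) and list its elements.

An element z ∈ Z(G) iff z commutes with every generator.
For example x² is central: (x²)·x = x³ = x·(x²); (x²)·y = x²y = y·(x²).
Whereas x ∉ Z(G) since x·y = xy ≠ x³y = y·x.
Checking each of the 8 elements this way gives Z(G) = {e, x²}, of order 2.

Answer: {e, x²}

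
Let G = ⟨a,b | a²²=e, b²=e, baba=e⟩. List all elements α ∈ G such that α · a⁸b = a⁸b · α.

⟨a⁸b⟩ ⊆ C_G(a⁸b) since powers of a⁸b commute with a⁸b; so |C_G(a⁸b)| ≥ |⟨a⁸b⟩| = 2.
By orbit–stabilizer, |C_G(a⁸b)| = |G| / |conj. class of a⁸b| = 44 / 11 = 4.
The 4 elements commuting with a⁸b are {e, a¹¹, a⁸b, a¹⁹b}.

Answer: {e, a¹¹, a⁸b, a¹⁹b}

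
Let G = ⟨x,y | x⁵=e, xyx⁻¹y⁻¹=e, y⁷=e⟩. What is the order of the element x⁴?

Compute successive powers until reaching e:
  (x⁴)¹ = x⁴, (x⁴)² = x³, (x⁴)³ = x², (x⁴)⁴ = x, (x⁴)⁵ = e.
The smallest positive k with (x⁴)ᵏ = e is 5.

Answer: 5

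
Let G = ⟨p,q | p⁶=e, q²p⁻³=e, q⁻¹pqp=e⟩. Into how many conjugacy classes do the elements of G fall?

The conjugacy classes (representative and size) are:
  [e] (size 1), [p] (size 2), [p²] (size 2), [p³] (size 1), [pq⁻¹] (size 3), [p²q⁻¹] (size 3).
Class equation: 1 + 2 + 2 + 1 + 3 + 3 = 12 = |G|. So G has 6 conjugacy classes.

Answer: 6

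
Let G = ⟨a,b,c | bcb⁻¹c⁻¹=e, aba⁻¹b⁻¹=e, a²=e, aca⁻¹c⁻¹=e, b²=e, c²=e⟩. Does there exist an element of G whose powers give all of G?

|G| = 8, but the maximum element order in G is 2 < 8. No single element generates all of G, so G is not cyclic.

Answer: No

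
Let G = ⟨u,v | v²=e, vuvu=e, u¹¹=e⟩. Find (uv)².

Compute successive powers of (uv), reducing at each step:
  (uv)²: (uv) · u = v;   v · v = e

Answer: e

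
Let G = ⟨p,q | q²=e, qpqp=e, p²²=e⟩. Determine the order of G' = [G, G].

G' = [G, G] is generated by all commutators. The generator-pair commutators are: [p, q] = p².
The subgroup they normally generate is {e, p², p⁴, p⁶, p⁸, p¹⁰, p¹², p¹⁴, p¹⁶, p¹⁸, p²⁰}, of order 11.
Check: |G/G'| = 44/11 = 4 is the order of the abelianisation.

Answer: 11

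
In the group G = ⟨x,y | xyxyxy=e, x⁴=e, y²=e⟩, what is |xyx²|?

Compute successive powers until reaching e:
  (xyx²)¹ = xyx², (xyx²)² = x²yx³, (xyx²)³ = e.
The smallest positive k with (xyx²)ᵏ = e is 3.

Answer: 3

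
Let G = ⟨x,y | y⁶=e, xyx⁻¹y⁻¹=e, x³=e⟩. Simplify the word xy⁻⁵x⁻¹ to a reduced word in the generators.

Multiply left to right, reducing at each step:
  x · y⁻⁵ = xy
  (xy) · x⁻¹ = y

Answer: y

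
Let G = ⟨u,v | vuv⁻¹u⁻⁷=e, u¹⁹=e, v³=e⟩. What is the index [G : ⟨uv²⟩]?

First find ord(uv²) by computing successive powers:
  (uv²)¹ = uv², (uv²)² = u¹²v, (uv²)³ = e.
So |⟨uv²⟩| = ord(uv²) = 3. With |G| = 57, by Lagrange [G : ⟨uv²⟩] = 57/3 = 19.

Answer: 19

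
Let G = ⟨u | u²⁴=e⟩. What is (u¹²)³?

Compute successive powers of (u¹²), reducing at each step:
  (u¹²)²: (u¹²) · u¹² = e
  (u¹²)³: e · u¹² = u¹²

Answer: u¹²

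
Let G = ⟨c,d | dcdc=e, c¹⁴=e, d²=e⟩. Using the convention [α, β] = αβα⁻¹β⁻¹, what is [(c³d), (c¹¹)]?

[(c³d), (c¹¹)] = (c³d)·(c¹¹)·(c³d)⁻¹·(c¹¹)⁻¹.
  (c³d) · (c¹¹) = c⁶d
  (c⁶d) · (c³d) = c³
  (c³) · (c³) = c⁶

Answer: c⁶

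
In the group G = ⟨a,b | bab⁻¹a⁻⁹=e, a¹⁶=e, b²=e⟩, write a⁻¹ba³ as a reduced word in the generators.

Multiply left to right, reducing at each step:
  (a¹⁵) · b = a¹⁵b
  (a¹⁵b) · a³ = a¹⁰b

Answer: a¹⁰b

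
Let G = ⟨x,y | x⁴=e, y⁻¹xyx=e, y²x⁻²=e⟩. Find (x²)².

Compute successive powers of (x²), reducing at each step:
  (x²)²: (x²) · x² = e

Answer: e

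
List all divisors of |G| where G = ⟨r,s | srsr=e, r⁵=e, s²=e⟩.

|G| = 10 = 2 · 5. By Lagrange's theorem the order of any subgroup divides 10; the divisors of 10 are 1, 2, 5, 10.

Answer: 1, 2, 5, 10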